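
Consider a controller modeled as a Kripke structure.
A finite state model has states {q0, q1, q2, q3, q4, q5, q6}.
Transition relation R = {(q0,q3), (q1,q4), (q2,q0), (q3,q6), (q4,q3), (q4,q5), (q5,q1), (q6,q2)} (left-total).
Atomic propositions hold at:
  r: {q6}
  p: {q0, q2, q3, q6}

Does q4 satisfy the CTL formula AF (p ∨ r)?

No

Sat(p ∨ r) = {q0, q2, q3, q6}
AF (p ∨ r): least fixpoint, start Z0 = {q0, q2, q3, q6}, add states with every successor in Z. Already a fixed point.
Sat(AF (p ∨ r)) = {q0, q2, q3, q6}
q4 ∉ Sat(AF (p ∨ r)) = {q0, q2, q3, q6}, so the formula does not hold at q4.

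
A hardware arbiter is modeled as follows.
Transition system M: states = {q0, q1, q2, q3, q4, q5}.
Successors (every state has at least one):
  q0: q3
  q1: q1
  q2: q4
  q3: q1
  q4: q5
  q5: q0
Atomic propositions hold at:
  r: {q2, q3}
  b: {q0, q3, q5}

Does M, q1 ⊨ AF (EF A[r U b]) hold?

No

A[r U b]: least fixpoint, start Z0 = Sat(b) = {q0, q3, q5}, add states in Sat(r) with every successor in Z. Already a fixed point.
Sat(A[r U b]) = {q0, q3, q5}
EF A[r U b]: least fixpoint, start Z0 = {q0, q3, q5}, add states with some successor in Z. Z1 = {q0, q3, q4, q5}; Z2 = {q0, q2, q3, q4, q5}; fixed.
Sat(EF A[r U b]) = {q0, q2, q3, q4, q5}
AF (EF A[r U b]): least fixpoint, start Z0 = {q0, q2, q3, q4, q5}, add states with every successor in Z. Already a fixed point.
Sat(AF (EF A[r U b])) = {q0, q2, q3, q4, q5}
q1 ∉ Sat(AF (EF A[r U b])) = {q0, q2, q3, q4, q5}, so the formula does not hold at q1.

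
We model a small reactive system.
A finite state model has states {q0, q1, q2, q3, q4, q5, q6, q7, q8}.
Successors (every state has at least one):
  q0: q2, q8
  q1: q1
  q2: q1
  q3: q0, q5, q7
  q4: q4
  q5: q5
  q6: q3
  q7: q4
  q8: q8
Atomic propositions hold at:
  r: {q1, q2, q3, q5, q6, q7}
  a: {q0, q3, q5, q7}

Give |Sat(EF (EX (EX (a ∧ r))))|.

3

Sat(a ∧ r) = {q3, q5, q7}
Sat(EX (a ∧ r)) = {s : some successor in {q3, q5, q7}} = {q3, q5, q6}
Sat(EX (EX (a ∧ r))) = {s : some successor in {q3, q5, q6}} = {q3, q5, q6}
EF (EX (EX (a ∧ r))): least fixpoint, start Z0 = {q3, q5, q6}, add states with some successor in Z. Already a fixed point.
Sat(EF (EX (EX (a ∧ r)))) = {q3, q5, q6}
|Sat(EF (EX (EX (a ∧ r))))| = |{q3, q5, q6}| = 3.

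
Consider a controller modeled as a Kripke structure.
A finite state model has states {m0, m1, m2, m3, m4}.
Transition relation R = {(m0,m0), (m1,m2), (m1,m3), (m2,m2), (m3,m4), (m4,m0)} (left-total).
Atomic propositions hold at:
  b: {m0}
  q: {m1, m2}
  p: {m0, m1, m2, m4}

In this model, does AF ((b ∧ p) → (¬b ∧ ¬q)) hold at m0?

Sat(b ∧ p) = {m0}
Sat(¬b) = {m1, m2, m3, m4}
Sat(¬q) = {m0, m3, m4}
Sat(¬b ∧ ¬q) = {m3, m4}
Sat((b ∧ p) → (¬b ∧ ¬q)) = {m1, m2, m3, m4}
AF ((b ∧ p) → (¬b ∧ ¬q)): least fixpoint, start Z0 = {m1, m2, m3, m4}, add states with every successor in Z. Already a fixed point.
Sat(AF ((b ∧ p) → (¬b ∧ ¬q))) = {m1, m2, m3, m4}
m0 ∉ Sat(AF ((b ∧ p) → (¬b ∧ ¬q))) = {m1, m2, m3, m4}, so the formula does not hold at m0.

No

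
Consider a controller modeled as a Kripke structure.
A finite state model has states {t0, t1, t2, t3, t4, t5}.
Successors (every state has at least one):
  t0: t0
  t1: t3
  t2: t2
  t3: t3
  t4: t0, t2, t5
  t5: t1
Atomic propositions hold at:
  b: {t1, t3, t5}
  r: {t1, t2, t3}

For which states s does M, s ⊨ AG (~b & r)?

{t2}

Sat(~b) = {t0, t2, t4}
Sat(~b & r) = {t2}
AG (~b & r): greatest fixpoint, start Z0 = {t2}, keep only states in Sat with every successor in Z. Already a fixed point.
Sat(AG (~b & r)) = {t2}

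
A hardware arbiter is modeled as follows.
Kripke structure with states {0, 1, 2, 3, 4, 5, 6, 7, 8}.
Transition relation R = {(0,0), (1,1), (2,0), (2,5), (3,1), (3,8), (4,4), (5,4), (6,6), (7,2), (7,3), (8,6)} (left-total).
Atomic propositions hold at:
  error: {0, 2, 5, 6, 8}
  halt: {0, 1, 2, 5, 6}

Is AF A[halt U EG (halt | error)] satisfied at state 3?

Sat(halt | error) = {0, 1, 2, 5, 6, 8}
EG (halt | error): greatest fixpoint, start Z0 = {0, 1, 2, 5, 6, 8}, keep only states in Sat with some successor in Z. Z1 = {0, 1, 2, 6, 8}; fixed.
Sat(EG (halt | error)) = {0, 1, 2, 6, 8}
A[halt U EG (halt | error)]: least fixpoint, start Z0 = Sat(EG (halt | error)) = {0, 1, 2, 6, 8}, add states in Sat(halt) with every successor in Z. Already a fixed point.
Sat(A[halt U EG (halt | error)]) = {0, 1, 2, 6, 8}
AF A[halt U EG (halt | error)]: least fixpoint, start Z0 = {0, 1, 2, 6, 8}, add states with every successor in Z. Z1 = {0, 1, 2, 3, 6, 8}; Z2 = {0, 1, 2, 3, 6, 7, 8}; fixed.
Sat(AF A[halt U EG (halt | error)]) = {0, 1, 2, 3, 6, 7, 8}
3 ∈ Sat(AF A[halt U EG (halt | error)]) = {0, 1, 2, 3, 6, 7, 8}, so the formula holds at 3.

Yes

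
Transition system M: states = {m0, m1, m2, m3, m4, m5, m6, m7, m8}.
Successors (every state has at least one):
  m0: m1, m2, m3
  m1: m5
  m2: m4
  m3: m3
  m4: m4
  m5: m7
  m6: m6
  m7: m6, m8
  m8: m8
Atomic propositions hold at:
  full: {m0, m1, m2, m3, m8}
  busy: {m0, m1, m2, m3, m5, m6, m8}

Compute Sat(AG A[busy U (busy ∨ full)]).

Sat(busy ∨ full) = {m0, m1, m2, m3, m5, m6, m8}
A[busy U (busy ∨ full)]: least fixpoint, start Z0 = Sat((busy ∨ full)) = {m0, m1, m2, m3, m5, m6, m8}, add states in Sat(busy) with every successor in Z. Already a fixed point.
Sat(A[busy U (busy ∨ full)]) = {m0, m1, m2, m3, m5, m6, m8}
AG A[busy U (busy ∨ full)]: greatest fixpoint, start Z0 = {m0, m1, m2, m3, m5, m6, m8}, keep only states in Sat with every successor in Z. Z1 = {m0, m1, m3, m6, m8}; Z2 = {m3, m6, m8}; fixed.
Sat(AG A[busy U (busy ∨ full)]) = {m3, m6, m8}

{m3, m6, m8}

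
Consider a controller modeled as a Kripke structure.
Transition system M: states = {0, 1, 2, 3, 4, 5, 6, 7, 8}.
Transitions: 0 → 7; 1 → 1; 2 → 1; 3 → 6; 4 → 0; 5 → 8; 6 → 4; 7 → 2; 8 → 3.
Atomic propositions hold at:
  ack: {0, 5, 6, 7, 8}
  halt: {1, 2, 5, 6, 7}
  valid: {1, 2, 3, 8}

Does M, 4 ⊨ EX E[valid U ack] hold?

Yes

E[valid U ack]: least fixpoint, start Z0 = Sat(ack) = {0, 5, 6, 7, 8}, add states in Sat(valid) with some successor in Z. Z1 = {0, 3, 5, 6, 7, 8}; fixed.
Sat(E[valid U ack]) = {0, 3, 5, 6, 7, 8}
Sat(EX E[valid U ack]) = {s : some successor in {0, 3, 5, 6, 7, 8}} = {0, 3, 4, 5, 8}
4 ∈ Sat(EX E[valid U ack]) = {0, 3, 4, 5, 8}, so the formula holds at 4.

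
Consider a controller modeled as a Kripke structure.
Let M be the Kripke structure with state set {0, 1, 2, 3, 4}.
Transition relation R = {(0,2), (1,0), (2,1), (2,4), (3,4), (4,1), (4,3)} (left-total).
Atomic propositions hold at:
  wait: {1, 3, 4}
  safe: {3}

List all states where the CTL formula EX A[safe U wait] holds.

{2, 3, 4}

A[safe U wait]: least fixpoint, start Z0 = Sat(wait) = {1, 3, 4}, add states in Sat(safe) with every successor in Z. Already a fixed point.
Sat(A[safe U wait]) = {1, 3, 4}
Sat(EX A[safe U wait]) = {s : some successor in {1, 3, 4}} = {2, 3, 4}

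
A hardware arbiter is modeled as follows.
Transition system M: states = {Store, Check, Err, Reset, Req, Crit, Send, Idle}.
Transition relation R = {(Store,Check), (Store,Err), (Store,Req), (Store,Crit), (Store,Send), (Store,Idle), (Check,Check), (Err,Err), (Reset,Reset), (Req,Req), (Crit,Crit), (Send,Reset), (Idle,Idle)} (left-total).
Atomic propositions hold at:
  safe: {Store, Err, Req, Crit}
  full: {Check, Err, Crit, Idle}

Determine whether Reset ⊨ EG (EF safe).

No

EF safe: least fixpoint, start Z0 = {Store, Err, Req, Crit}, add states with some successor in Z. Already a fixed point.
Sat(EF safe) = {Store, Err, Req, Crit}
EG (EF safe): greatest fixpoint, start Z0 = {Store, Err, Req, Crit}, keep only states in Sat with some successor in Z. Already a fixed point.
Sat(EG (EF safe)) = {Store, Err, Req, Crit}
Reset ∉ Sat(EG (EF safe)) = {Store, Err, Req, Crit}, so the formula does not hold at Reset.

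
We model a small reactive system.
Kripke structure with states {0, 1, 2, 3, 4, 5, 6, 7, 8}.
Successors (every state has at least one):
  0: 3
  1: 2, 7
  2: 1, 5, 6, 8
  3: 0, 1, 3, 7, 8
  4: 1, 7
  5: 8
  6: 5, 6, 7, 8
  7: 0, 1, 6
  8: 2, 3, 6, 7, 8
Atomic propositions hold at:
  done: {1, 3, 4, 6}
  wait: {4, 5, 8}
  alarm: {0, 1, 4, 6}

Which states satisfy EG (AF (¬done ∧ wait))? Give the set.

Sat(¬done) = {0, 2, 5, 7, 8}
Sat(¬done ∧ wait) = {5, 8}
AF (¬done ∧ wait): least fixpoint, start Z0 = {5, 8}, add states with every successor in Z. Already a fixed point.
Sat(AF (¬done ∧ wait)) = {5, 8}
EG (AF (¬done ∧ wait)): greatest fixpoint, start Z0 = {5, 8}, keep only states in Sat with some successor in Z. Already a fixed point.
Sat(EG (AF (¬done ∧ wait))) = {5, 8}

{5, 8}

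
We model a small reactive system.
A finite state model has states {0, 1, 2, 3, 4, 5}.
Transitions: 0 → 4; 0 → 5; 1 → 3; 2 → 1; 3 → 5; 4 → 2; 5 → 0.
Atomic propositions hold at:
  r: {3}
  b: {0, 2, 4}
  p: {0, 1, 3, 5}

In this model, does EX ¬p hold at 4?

Yes

Sat(¬p) = {2, 4}
Sat(EX ¬p) = {s : some successor in {2, 4}} = {0, 4}
4 ∈ Sat(EX ¬p) = {0, 4}, so the formula holds at 4.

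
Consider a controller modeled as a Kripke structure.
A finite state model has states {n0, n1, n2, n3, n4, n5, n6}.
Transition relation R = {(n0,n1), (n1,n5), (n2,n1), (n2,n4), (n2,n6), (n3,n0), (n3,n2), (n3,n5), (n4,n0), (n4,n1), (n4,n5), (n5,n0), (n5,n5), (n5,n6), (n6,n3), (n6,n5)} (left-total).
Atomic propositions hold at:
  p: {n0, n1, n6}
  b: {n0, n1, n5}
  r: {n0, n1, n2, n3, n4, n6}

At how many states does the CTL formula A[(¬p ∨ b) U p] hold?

Sat(¬p) = {n2, n3, n4, n5}
Sat(¬p ∨ b) = {n0, n1, n2, n3, n4, n5}
A[(¬p ∨ b) U p]: least fixpoint, start Z0 = Sat(p) = {n0, n1, n6}, add states in Sat(¬p ∨ b) with every successor in Z. Already a fixed point.
Sat(A[(¬p ∨ b) U p]) = {n0, n1, n6}
|Sat(A[(¬p ∨ b) U p])| = |{n0, n1, n6}| = 3.

3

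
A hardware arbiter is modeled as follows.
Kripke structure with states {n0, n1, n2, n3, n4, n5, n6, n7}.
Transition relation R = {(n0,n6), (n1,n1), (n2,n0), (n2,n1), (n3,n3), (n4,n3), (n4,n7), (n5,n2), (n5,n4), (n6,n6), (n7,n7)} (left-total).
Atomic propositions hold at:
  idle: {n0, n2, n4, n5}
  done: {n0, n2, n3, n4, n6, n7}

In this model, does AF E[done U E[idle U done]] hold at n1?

No

E[idle U done]: least fixpoint, start Z0 = Sat(done) = {n0, n2, n3, n4, n6, n7}, add states in Sat(idle) with some successor in Z. Z1 = {n0, n2, n3, n4, n5, n6, n7}; fixed.
Sat(E[idle U done]) = {n0, n2, n3, n4, n5, n6, n7}
E[done U E[idle U done]]: least fixpoint, start Z0 = Sat(E[idle U done]) = {n0, n2, n3, n4, n5, n6, n7}, add states in Sat(done) with some successor in Z. Already a fixed point.
Sat(E[done U E[idle U done]]) = {n0, n2, n3, n4, n5, n6, n7}
AF E[done U E[idle U done]]: least fixpoint, start Z0 = {n0, n2, n3, n4, n5, n6, n7}, add states with every successor in Z. Already a fixed point.
Sat(AF E[done U E[idle U done]]) = {n0, n2, n3, n4, n5, n6, n7}
n1 ∉ Sat(AF E[done U E[idle U done]]) = {n0, n2, n3, n4, n5, n6, n7}, so the formula does not hold at n1.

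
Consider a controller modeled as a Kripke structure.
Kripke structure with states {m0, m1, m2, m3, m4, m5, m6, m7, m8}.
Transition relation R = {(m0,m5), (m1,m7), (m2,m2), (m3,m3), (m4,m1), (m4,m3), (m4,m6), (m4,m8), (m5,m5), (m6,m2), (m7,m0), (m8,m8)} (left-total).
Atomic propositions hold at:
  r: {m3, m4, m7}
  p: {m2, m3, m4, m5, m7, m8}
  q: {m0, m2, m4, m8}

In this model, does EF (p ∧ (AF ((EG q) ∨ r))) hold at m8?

EG q: greatest fixpoint, start Z0 = {m0, m2, m4, m8}, keep only states in Sat with some successor in Z. Z1 = {m2, m4, m8}; fixed.
Sat(EG q) = {m2, m4, m8}
Sat((EG q) ∨ r) = {m2, m3, m4, m7, m8}
AF ((EG q) ∨ r): least fixpoint, start Z0 = {m2, m3, m4, m7, m8}, add states with every successor in Z. Z1 = {m1, m2, m3, m4, m6, m7, m8}; fixed.
Sat(AF ((EG q) ∨ r)) = {m1, m2, m3, m4, m6, m7, m8}
Sat(p ∧ (AF ((EG q) ∨ r))) = {m2, m3, m4, m7, m8}
EF (p ∧ (AF ((EG q) ∨ r))): least fixpoint, start Z0 = {m2, m3, m4, m7, m8}, add states with some successor in Z. Z1 = {m1, m2, m3, m4, m6, m7, m8}; fixed.
Sat(EF (p ∧ (AF ((EG q) ∨ r)))) = {m1, m2, m3, m4, m6, m7, m8}
m8 ∈ Sat(EF (p ∧ (AF ((EG q) ∨ r)))) = {m1, m2, m3, m4, m6, m7, m8}, so the formula holds at m8.

Yes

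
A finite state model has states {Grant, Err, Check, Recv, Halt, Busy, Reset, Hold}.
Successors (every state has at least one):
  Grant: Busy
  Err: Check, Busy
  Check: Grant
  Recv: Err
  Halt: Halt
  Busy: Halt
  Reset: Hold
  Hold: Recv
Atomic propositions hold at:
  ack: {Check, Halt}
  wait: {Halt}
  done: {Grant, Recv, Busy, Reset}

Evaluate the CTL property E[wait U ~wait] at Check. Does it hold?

Sat(~wait) = {Grant, Err, Check, Recv, Busy, Reset, Hold}
E[wait U ~wait]: least fixpoint, start Z0 = Sat(~wait) = {Grant, Err, Check, Recv, Busy, Reset, Hold}, add states in Sat(wait) with some successor in Z. Already a fixed point.
Sat(E[wait U ~wait]) = {Grant, Err, Check, Recv, Busy, Reset, Hold}
Check ∈ Sat(E[wait U ~wait]) = {Grant, Err, Check, Recv, Busy, Reset, Hold}, so the formula holds at Check.

Yes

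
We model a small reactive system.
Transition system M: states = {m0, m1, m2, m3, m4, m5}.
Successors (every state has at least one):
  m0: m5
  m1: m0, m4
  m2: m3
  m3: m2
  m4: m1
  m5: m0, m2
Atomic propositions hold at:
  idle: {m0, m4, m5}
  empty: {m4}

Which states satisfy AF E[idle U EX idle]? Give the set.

{m0, m1, m4, m5}

Sat(EX idle) = {s : some successor in {m0, m4, m5}} = {m0, m1, m5}
E[idle U EX idle]: least fixpoint, start Z0 = Sat(EX idle) = {m0, m1, m5}, add states in Sat(idle) with some successor in Z. Z1 = {m0, m1, m4, m5}; fixed.
Sat(E[idle U EX idle]) = {m0, m1, m4, m5}
AF E[idle U EX idle]: least fixpoint, start Z0 = {m0, m1, m4, m5}, add states with every successor in Z. Already a fixed point.
Sat(AF E[idle U EX idle]) = {m0, m1, m4, m5}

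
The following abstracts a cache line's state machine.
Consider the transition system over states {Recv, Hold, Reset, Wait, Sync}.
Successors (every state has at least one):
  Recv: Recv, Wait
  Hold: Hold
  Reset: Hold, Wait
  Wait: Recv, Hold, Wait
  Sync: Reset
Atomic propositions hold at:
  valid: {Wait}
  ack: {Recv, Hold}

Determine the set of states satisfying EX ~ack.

Sat(~ack) = {Reset, Wait, Sync}
Sat(EX ~ack) = {s : some successor in {Reset, Wait, Sync}} = {Recv, Reset, Wait, Sync}

{Recv, Reset, Wait, Sync}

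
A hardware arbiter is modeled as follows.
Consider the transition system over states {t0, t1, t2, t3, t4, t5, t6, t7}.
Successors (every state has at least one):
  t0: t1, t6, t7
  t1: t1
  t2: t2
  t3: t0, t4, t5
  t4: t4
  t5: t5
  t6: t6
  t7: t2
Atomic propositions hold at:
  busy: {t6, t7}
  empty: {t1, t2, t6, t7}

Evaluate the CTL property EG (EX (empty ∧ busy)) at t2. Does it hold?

No

Sat(empty ∧ busy) = {t6, t7}
Sat(EX (empty ∧ busy)) = {s : some successor in {t6, t7}} = {t0, t6}
EG (EX (empty ∧ busy)): greatest fixpoint, start Z0 = {t0, t6}, keep only states in Sat with some successor in Z. Already a fixed point.
Sat(EG (EX (empty ∧ busy))) = {t0, t6}
t2 ∉ Sat(EG (EX (empty ∧ busy))) = {t0, t6}, so the formula does not hold at t2.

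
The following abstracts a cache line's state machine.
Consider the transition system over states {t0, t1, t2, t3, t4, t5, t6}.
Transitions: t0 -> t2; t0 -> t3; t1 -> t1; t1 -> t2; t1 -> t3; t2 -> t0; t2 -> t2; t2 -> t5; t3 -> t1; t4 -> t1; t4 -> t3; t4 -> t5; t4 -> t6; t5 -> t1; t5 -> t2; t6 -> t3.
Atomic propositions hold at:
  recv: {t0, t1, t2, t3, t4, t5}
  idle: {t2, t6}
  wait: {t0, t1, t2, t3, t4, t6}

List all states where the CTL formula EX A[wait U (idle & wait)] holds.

Sat(idle & wait) = {t2, t6}
A[wait U (idle & wait)]: least fixpoint, start Z0 = Sat((idle & wait)) = {t2, t6}, add states in Sat(wait) with every successor in Z. Already a fixed point.
Sat(A[wait U (idle & wait)]) = {t2, t6}
Sat(EX A[wait U (idle & wait)]) = {s : some successor in {t2, t6}} = {t0, t1, t2, t4, t5}

{t0, t1, t2, t4, t5}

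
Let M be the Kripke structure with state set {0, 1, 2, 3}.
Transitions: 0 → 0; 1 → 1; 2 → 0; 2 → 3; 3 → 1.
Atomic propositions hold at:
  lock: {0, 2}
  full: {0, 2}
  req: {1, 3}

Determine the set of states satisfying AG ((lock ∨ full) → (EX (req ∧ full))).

Sat(lock ∨ full) = {0, 2}
Sat(req ∧ full) = ∅
Sat(EX (req ∧ full)) = {s : some successor in ∅} = ∅
Sat((lock ∨ full) → (EX (req ∧ full))) = {1, 3}
AG ((lock ∨ full) → (EX (req ∧ full))): greatest fixpoint, start Z0 = {1, 3}, keep only states in Sat with every successor in Z. Already a fixed point.
Sat(AG ((lock ∨ full) → (EX (req ∧ full)))) = {1, 3}

{1, 3}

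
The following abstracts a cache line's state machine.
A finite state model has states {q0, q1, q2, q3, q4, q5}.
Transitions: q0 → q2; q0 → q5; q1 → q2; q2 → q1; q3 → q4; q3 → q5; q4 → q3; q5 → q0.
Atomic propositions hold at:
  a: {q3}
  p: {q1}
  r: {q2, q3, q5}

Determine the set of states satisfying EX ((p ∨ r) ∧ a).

{q4}

Sat(p ∨ r) = {q1, q2, q3, q5}
Sat((p ∨ r) ∧ a) = {q3}
Sat(EX ((p ∨ r) ∧ a)) = {s : some successor in {q3}} = {q4}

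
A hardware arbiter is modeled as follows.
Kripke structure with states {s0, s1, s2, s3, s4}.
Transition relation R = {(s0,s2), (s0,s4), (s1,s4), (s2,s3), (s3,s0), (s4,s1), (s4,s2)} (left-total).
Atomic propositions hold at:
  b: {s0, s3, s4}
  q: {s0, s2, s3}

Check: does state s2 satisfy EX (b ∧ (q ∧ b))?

Yes

Sat(q ∧ b) = {s0, s3}
Sat(b ∧ (q ∧ b)) = {s0, s3}
Sat(EX (b ∧ (q ∧ b))) = {s : some successor in {s0, s3}} = {s2, s3}
s2 ∈ Sat(EX (b ∧ (q ∧ b))) = {s2, s3}, so the formula holds at s2.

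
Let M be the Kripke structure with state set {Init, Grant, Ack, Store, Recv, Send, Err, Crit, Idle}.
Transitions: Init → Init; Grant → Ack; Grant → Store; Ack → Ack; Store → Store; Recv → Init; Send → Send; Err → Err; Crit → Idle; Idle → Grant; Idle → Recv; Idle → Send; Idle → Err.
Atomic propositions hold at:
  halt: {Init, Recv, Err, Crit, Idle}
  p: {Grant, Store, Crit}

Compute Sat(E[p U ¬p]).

{Init, Grant, Ack, Recv, Send, Err, Crit, Idle}

Sat(¬p) = {Init, Ack, Recv, Send, Err, Idle}
E[p U ¬p]: least fixpoint, start Z0 = Sat(¬p) = {Init, Ack, Recv, Send, Err, Idle}, add states in Sat(p) with some successor in Z. Z1 = {Init, Grant, Ack, Recv, Send, Err, Crit, Idle}; fixed.
Sat(E[p U ¬p]) = {Init, Grant, Ack, Recv, Send, Err, Crit, Idle}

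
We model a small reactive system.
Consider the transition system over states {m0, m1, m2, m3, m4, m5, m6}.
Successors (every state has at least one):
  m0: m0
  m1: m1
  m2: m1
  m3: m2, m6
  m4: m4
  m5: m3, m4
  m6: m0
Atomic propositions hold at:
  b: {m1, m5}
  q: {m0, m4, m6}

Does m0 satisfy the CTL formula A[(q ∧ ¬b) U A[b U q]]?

Sat(¬b) = {m0, m2, m3, m4, m6}
Sat(q ∧ ¬b) = {m0, m4, m6}
A[b U q]: least fixpoint, start Z0 = Sat(q) = {m0, m4, m6}, add states in Sat(b) with every successor in Z. Already a fixed point.
Sat(A[b U q]) = {m0, m4, m6}
A[(q ∧ ¬b) U A[b U q]]: least fixpoint, start Z0 = Sat(A[b U q]) = {m0, m4, m6}, add states in Sat(q ∧ ¬b) with every successor in Z. Already a fixed point.
Sat(A[(q ∧ ¬b) U A[b U q]]) = {m0, m4, m6}
m0 ∈ Sat(A[(q ∧ ¬b) U A[b U q]]) = {m0, m4, m6}, so the formula holds at m0.

Yes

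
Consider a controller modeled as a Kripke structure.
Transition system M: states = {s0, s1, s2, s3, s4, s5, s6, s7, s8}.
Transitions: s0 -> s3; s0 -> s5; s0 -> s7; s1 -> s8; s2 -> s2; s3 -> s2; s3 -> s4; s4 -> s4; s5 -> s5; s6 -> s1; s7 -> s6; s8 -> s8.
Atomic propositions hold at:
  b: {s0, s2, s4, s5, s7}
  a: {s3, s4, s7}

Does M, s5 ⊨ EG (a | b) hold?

Yes

Sat(a | b) = {s0, s2, s3, s4, s5, s7}
EG (a | b): greatest fixpoint, start Z0 = {s0, s2, s3, s4, s5, s7}, keep only states in Sat with some successor in Z. Z1 = {s0, s2, s3, s4, s5}; fixed.
Sat(EG (a | b)) = {s0, s2, s3, s4, s5}
s5 ∈ Sat(EG (a | b)) = {s0, s2, s3, s4, s5}, so the formula holds at s5.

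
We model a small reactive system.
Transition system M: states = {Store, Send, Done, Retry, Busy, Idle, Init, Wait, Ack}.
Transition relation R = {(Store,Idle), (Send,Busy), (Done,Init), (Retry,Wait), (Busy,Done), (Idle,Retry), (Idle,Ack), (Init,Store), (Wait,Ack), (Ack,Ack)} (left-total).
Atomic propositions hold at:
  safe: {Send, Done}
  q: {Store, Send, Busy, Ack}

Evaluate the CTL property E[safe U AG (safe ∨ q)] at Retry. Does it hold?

No

Sat(safe ∨ q) = {Store, Send, Done, Busy, Ack}
AG (safe ∨ q): greatest fixpoint, start Z0 = {Store, Send, Done, Busy, Ack}, keep only states in Sat with every successor in Z. Z1 = {Send, Busy, Ack}; Z2 = {Send, Ack}; Z3 = {Ack}; fixed.
Sat(AG (safe ∨ q)) = {Ack}
E[safe U AG (safe ∨ q)]: least fixpoint, start Z0 = Sat(AG (safe ∨ q)) = {Ack}, add states in Sat(safe) with some successor in Z. Already a fixed point.
Sat(E[safe U AG (safe ∨ q)]) = {Ack}
Retry ∉ Sat(E[safe U AG (safe ∨ q)]) = {Ack}, so the formula does not hold at Retry.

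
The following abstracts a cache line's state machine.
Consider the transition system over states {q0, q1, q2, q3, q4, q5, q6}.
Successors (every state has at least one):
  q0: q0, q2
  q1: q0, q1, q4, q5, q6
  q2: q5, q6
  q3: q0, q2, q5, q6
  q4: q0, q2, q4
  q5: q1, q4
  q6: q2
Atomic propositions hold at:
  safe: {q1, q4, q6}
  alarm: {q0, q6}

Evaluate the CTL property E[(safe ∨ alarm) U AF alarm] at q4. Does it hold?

Sat(safe ∨ alarm) = {q0, q1, q4, q6}
AF alarm: least fixpoint, start Z0 = {q0, q6}, add states with every successor in Z. Already a fixed point.
Sat(AF alarm) = {q0, q6}
E[(safe ∨ alarm) U AF alarm]: least fixpoint, start Z0 = Sat(AF alarm) = {q0, q6}, add states in Sat(safe ∨ alarm) with some successor in Z. Z1 = {q0, q1, q4, q6}; fixed.
Sat(E[(safe ∨ alarm) U AF alarm]) = {q0, q1, q4, q6}
q4 ∈ Sat(E[(safe ∨ alarm) U AF alarm]) = {q0, q1, q4, q6}, so the formula holds at q4.

Yes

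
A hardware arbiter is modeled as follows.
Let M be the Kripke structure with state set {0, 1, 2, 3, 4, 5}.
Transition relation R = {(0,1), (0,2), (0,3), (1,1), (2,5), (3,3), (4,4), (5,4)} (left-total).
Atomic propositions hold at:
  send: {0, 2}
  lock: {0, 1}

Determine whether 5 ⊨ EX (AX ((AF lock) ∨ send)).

No

AF lock: least fixpoint, start Z0 = {0, 1}, add states with every successor in Z. Already a fixed point.
Sat(AF lock) = {0, 1}
Sat((AF lock) ∨ send) = {0, 1, 2}
Sat(AX ((AF lock) ∨ send)) = {s : every successor in {0, 1, 2}} = {1}
Sat(EX (AX ((AF lock) ∨ send))) = {s : some successor in {1}} = {0, 1}
5 ∉ Sat(EX (AX ((AF lock) ∨ send))) = {0, 1}, so the formula does not hold at 5.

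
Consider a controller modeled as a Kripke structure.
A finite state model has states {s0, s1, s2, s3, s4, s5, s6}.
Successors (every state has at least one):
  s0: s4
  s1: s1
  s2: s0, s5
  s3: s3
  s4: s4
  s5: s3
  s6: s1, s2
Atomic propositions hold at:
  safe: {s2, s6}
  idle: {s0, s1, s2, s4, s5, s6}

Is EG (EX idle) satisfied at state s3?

Sat(EX idle) = {s : some successor in {s0, s1, s2, s4, s5, s6}} = {s0, s1, s2, s4, s6}
EG (EX idle): greatest fixpoint, start Z0 = {s0, s1, s2, s4, s6}, keep only states in Sat with some successor in Z. Already a fixed point.
Sat(EG (EX idle)) = {s0, s1, s2, s4, s6}
s3 ∉ Sat(EG (EX idle)) = {s0, s1, s2, s4, s6}, so the formula does not hold at s3.

No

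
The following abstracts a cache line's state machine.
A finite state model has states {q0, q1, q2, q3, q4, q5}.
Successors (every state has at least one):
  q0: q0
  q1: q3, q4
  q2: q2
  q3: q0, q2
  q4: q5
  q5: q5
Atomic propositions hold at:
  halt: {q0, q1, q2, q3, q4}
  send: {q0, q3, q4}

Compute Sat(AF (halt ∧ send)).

Sat(halt ∧ send) = {q0, q3, q4}
AF (halt ∧ send): least fixpoint, start Z0 = {q0, q3, q4}, add states with every successor in Z. Z1 = {q0, q1, q3, q4}; fixed.
Sat(AF (halt ∧ send)) = {q0, q1, q3, q4}

{q0, q1, q3, q4}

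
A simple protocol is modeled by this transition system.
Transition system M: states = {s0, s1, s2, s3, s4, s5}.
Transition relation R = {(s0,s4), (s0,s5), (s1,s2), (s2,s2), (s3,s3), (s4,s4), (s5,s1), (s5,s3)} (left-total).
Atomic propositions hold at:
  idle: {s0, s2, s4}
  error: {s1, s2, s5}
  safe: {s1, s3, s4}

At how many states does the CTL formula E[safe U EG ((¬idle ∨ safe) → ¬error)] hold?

Sat(¬idle) = {s1, s3, s5}
Sat(¬idle ∨ safe) = {s1, s3, s4, s5}
Sat(¬error) = {s0, s3, s4}
Sat((¬idle ∨ safe) → ¬error) = {s0, s2, s3, s4}
EG ((¬idle ∨ safe) → ¬error): greatest fixpoint, start Z0 = {s0, s2, s3, s4}, keep only states in Sat with some successor in Z. Already a fixed point.
Sat(EG ((¬idle ∨ safe) → ¬error)) = {s0, s2, s3, s4}
E[safe U EG ((¬idle ∨ safe) → ¬error)]: least fixpoint, start Z0 = Sat(EG ((¬idle ∨ safe) → ¬error)) = {s0, s2, s3, s4}, add states in Sat(safe) with some successor in Z. Z1 = {s0, s1, s2, s3, s4}; fixed.
Sat(E[safe U EG ((¬idle ∨ safe) → ¬error)]) = {s0, s1, s2, s3, s4}
|Sat(E[safe U EG ((¬idle ∨ safe) → ¬error)])| = |{s0, s1, s2, s3, s4}| = 5.

5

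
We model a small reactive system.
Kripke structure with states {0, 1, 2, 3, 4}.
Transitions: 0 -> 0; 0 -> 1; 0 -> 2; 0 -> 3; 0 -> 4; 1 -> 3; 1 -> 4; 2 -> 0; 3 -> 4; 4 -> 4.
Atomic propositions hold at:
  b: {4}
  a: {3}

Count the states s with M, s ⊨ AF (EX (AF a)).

AF a: least fixpoint, start Z0 = {3}, add states with every successor in Z. Already a fixed point.
Sat(AF a) = {3}
Sat(EX (AF a)) = {s : some successor in {3}} = {0, 1}
AF (EX (AF a)): least fixpoint, start Z0 = {0, 1}, add states with every successor in Z. Z1 = {0, 1, 2}; fixed.
Sat(AF (EX (AF a))) = {0, 1, 2}
|Sat(AF (EX (AF a)))| = |{0, 1, 2}| = 3.

3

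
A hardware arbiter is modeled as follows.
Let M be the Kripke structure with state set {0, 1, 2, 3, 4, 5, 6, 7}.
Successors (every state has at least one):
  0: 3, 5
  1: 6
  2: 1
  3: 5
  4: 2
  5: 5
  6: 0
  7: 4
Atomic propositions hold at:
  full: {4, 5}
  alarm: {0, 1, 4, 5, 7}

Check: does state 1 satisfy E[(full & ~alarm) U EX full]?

No

Sat(~alarm) = {2, 3, 6}
Sat(full & ~alarm) = ∅
Sat(EX full) = {s : some successor in {4, 5}} = {0, 3, 5, 7}
E[(full & ~alarm) U EX full]: least fixpoint, start Z0 = Sat(EX full) = {0, 3, 5, 7}, add states in Sat(full & ~alarm) with some successor in Z. Already a fixed point.
Sat(E[(full & ~alarm) U EX full]) = {0, 3, 5, 7}
1 ∉ Sat(E[(full & ~alarm) U EX full]) = {0, 3, 5, 7}, so the formula does not hold at 1.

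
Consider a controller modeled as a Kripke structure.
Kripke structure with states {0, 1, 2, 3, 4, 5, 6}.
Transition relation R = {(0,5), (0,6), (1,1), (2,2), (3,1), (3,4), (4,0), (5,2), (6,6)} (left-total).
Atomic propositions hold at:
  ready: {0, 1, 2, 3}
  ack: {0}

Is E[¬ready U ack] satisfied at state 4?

Yes

Sat(¬ready) = {4, 5, 6}
E[¬ready U ack]: least fixpoint, start Z0 = Sat(ack) = {0}, add states in Sat(¬ready) with some successor in Z. Z1 = {0, 4}; fixed.
Sat(E[¬ready U ack]) = {0, 4}
4 ∈ Sat(E[¬ready U ack]) = {0, 4}, so the formula holds at 4.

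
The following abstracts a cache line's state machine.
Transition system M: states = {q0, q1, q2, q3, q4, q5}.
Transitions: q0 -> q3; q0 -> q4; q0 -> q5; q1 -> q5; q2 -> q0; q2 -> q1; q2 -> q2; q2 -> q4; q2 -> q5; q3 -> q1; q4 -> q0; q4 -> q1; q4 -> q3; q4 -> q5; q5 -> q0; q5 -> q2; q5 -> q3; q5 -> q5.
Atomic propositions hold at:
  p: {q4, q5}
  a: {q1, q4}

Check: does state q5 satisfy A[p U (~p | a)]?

Sat(~p) = {q0, q1, q2, q3}
Sat(~p | a) = {q0, q1, q2, q3, q4}
A[p U (~p | a)]: least fixpoint, start Z0 = Sat((~p | a)) = {q0, q1, q2, q3, q4}, add states in Sat(p) with every successor in Z. Already a fixed point.
Sat(A[p U (~p | a)]) = {q0, q1, q2, q3, q4}
q5 ∉ Sat(A[p U (~p | a)]) = {q0, q1, q2, q3, q4}, so the formula does not hold at q5.

No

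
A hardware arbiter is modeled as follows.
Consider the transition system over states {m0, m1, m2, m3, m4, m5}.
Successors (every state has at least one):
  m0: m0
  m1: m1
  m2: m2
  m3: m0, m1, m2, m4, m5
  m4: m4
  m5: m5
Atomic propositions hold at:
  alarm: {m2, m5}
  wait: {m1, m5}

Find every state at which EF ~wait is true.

{m0, m2, m3, m4}

Sat(~wait) = {m0, m2, m3, m4}
EF ~wait: least fixpoint, start Z0 = {m0, m2, m3, m4}, add states with some successor in Z. Already a fixed point.
Sat(EF ~wait) = {m0, m2, m3, m4}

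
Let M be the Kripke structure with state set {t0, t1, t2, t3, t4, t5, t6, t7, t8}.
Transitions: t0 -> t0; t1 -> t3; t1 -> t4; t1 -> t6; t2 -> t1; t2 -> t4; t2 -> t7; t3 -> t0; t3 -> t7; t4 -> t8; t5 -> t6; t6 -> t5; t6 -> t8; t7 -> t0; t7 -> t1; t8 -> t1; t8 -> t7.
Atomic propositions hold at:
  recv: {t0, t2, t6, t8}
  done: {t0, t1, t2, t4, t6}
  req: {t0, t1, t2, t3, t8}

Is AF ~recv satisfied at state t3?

Yes

Sat(~recv) = {t1, t3, t4, t5, t7}
AF ~recv: least fixpoint, start Z0 = {t1, t3, t4, t5, t7}, add states with every successor in Z. Z1 = {t1, t2, t3, t4, t5, t7, t8}; Z2 = {t1, t2, t3, t4, t5, t6, t7, t8}; fixed.
Sat(AF ~recv) = {t1, t2, t3, t4, t5, t6, t7, t8}
t3 ∈ Sat(AF ~recv) = {t1, t2, t3, t4, t5, t6, t7, t8}, so the formula holds at t3.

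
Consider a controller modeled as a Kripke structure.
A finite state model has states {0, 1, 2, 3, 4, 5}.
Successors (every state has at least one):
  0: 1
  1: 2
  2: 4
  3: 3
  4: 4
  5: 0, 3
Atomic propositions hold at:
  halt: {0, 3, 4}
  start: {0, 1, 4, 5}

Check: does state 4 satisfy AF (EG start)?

Yes

EG start: greatest fixpoint, start Z0 = {0, 1, 4, 5}, keep only states in Sat with some successor in Z. Z1 = {0, 4, 5}; Z2 = {4, 5}; Z3 = {4}; fixed.
Sat(EG start) = {4}
AF (EG start): least fixpoint, start Z0 = {4}, add states with every successor in Z. Z1 = {2, 4}; Z2 = {1, 2, 4}; Z3 = {0, 1, 2, 4}; fixed.
Sat(AF (EG start)) = {0, 1, 2, 4}
4 ∈ Sat(AF (EG start)) = {0, 1, 2, 4}, so the formula holds at 4.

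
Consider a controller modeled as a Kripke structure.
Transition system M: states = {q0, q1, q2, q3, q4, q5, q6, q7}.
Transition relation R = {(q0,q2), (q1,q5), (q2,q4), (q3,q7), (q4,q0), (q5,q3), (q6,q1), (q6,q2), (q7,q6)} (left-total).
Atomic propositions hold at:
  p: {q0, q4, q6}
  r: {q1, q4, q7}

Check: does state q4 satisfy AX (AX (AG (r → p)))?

Sat(r → p) = {q0, q2, q3, q4, q5, q6}
AG (r → p): greatest fixpoint, start Z0 = {q0, q2, q3, q4, q5, q6}, keep only states in Sat with every successor in Z. Z1 = {q0, q2, q4, q5}; Z2 = {q0, q2, q4}; fixed.
Sat(AG (r → p)) = {q0, q2, q4}
Sat(AX (AG (r → p))) = {s : every successor in {q0, q2, q4}} = {q0, q2, q4}
Sat(AX (AX (AG (r → p)))) = {s : every successor in {q0, q2, q4}} = {q0, q2, q4}
q4 ∈ Sat(AX (AX (AG (r → p)))) = {q0, q2, q4}, so the formula holds at q4.

Yes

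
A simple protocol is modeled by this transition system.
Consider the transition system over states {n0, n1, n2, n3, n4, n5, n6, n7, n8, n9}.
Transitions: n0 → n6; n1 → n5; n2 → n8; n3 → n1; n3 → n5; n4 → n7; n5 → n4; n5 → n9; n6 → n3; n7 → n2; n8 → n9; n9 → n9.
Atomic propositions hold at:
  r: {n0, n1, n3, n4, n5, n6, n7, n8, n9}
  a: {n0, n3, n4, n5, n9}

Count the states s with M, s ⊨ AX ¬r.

Sat(¬r) = {n2}
Sat(AX ¬r) = {s : every successor in {n2}} = {n7}
|Sat(AX ¬r)| = |{n7}| = 1.

1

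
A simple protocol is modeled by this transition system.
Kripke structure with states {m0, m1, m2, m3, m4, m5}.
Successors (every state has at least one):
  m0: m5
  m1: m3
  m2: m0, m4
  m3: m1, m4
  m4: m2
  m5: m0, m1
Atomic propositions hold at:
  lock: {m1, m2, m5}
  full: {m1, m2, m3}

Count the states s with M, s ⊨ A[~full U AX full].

2

Sat(~full) = {m0, m4, m5}
Sat(AX full) = {s : every successor in {m1, m2, m3}} = {m1, m4}
A[~full U AX full]: least fixpoint, start Z0 = Sat(AX full) = {m1, m4}, add states in Sat(~full) with every successor in Z. Already a fixed point.
Sat(A[~full U AX full]) = {m1, m4}
|Sat(A[~full U AX full])| = |{m1, m4}| = 2.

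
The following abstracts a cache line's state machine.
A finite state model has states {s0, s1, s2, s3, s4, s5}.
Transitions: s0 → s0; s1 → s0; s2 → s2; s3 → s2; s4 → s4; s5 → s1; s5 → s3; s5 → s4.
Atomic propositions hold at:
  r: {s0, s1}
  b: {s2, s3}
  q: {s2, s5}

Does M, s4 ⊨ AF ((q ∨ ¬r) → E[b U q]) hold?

Sat(¬r) = {s2, s3, s4, s5}
Sat(q ∨ ¬r) = {s2, s3, s4, s5}
E[b U q]: least fixpoint, start Z0 = Sat(q) = {s2, s5}, add states in Sat(b) with some successor in Z. Z1 = {s2, s3, s5}; fixed.
Sat(E[b U q]) = {s2, s3, s5}
Sat((q ∨ ¬r) → E[b U q]) = {s0, s1, s2, s3, s5}
AF ((q ∨ ¬r) → E[b U q]): least fixpoint, start Z0 = {s0, s1, s2, s3, s5}, add states with every successor in Z. Already a fixed point.
Sat(AF ((q ∨ ¬r) → E[b U q])) = {s0, s1, s2, s3, s5}
s4 ∉ Sat(AF ((q ∨ ¬r) → E[b U q])) = {s0, s1, s2, s3, s5}, so the formula does not hold at s4.

No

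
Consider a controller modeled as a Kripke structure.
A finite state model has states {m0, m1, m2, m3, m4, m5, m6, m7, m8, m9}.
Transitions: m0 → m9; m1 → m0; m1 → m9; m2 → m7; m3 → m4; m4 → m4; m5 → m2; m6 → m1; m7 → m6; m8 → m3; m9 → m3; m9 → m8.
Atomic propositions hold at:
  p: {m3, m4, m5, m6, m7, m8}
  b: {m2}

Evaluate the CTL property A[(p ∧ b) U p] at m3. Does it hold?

Yes

Sat(p ∧ b) = ∅
A[(p ∧ b) U p]: least fixpoint, start Z0 = Sat(p) = {m3, m4, m5, m6, m7, m8}, add states in Sat(p ∧ b) with every successor in Z. Already a fixed point.
Sat(A[(p ∧ b) U p]) = {m3, m4, m5, m6, m7, m8}
m3 ∈ Sat(A[(p ∧ b) U p]) = {m3, m4, m5, m6, m7, m8}, so the formula holds at m3.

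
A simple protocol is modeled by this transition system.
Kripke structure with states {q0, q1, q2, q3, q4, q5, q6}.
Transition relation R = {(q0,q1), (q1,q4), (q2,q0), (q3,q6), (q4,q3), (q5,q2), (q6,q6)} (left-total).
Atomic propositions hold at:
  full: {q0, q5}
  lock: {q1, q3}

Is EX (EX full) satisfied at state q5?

Yes

Sat(EX full) = {s : some successor in {q0, q5}} = {q2}
Sat(EX (EX full)) = {s : some successor in {q2}} = {q5}
q5 ∈ Sat(EX (EX full)) = {q5}, so the formula holds at q5.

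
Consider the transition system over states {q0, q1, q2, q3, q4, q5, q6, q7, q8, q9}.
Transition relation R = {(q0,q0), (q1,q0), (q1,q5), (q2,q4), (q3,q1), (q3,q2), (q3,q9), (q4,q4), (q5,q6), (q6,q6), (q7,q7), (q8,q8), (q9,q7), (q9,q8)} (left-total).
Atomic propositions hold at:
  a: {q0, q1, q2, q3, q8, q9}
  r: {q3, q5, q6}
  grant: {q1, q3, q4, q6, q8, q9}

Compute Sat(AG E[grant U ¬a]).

Sat(¬a) = {q4, q5, q6, q7}
E[grant U ¬a]: least fixpoint, start Z0 = Sat(¬a) = {q4, q5, q6, q7}, add states in Sat(grant) with some successor in Z. Z1 = {q1, q4, q5, q6, q7, q9}; Z2 = {q1, q3, q4, q5, q6, q7, q9}; fixed.
Sat(E[grant U ¬a]) = {q1, q3, q4, q5, q6, q7, q9}
AG E[grant U ¬a]: greatest fixpoint, start Z0 = {q1, q3, q4, q5, q6, q7, q9}, keep only states in Sat with every successor in Z. Z1 = {q4, q5, q6, q7}; fixed.
Sat(AG E[grant U ¬a]) = {q4, q5, q6, q7}

{q4, q5, q6, q7}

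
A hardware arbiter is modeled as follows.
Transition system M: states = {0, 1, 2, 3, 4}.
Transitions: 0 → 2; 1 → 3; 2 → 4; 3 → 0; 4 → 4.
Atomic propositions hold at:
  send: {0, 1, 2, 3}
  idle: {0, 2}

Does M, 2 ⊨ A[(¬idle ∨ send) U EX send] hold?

Sat(¬idle) = {1, 3, 4}
Sat(¬idle ∨ send) = {0, 1, 2, 3, 4}
Sat(EX send) = {s : some successor in {0, 1, 2, 3}} = {0, 1, 3}
A[(¬idle ∨ send) U EX send]: least fixpoint, start Z0 = Sat(EX send) = {0, 1, 3}, add states in Sat(¬idle ∨ send) with every successor in Z. Already a fixed point.
Sat(A[(¬idle ∨ send) U EX send]) = {0, 1, 3}
2 ∉ Sat(A[(¬idle ∨ send) U EX send]) = {0, 1, 3}, so the formula does not hold at 2.

No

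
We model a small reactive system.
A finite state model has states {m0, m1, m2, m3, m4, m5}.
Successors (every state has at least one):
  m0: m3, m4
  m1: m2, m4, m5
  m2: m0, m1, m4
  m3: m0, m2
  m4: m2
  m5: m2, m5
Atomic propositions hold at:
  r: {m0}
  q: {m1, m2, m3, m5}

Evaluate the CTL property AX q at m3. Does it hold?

No

Sat(AX q) = {s : every successor in {m1, m2, m3, m5}} = {m4, m5}
m3 ∉ Sat(AX q) = {m4, m5}, so the formula does not hold at m3.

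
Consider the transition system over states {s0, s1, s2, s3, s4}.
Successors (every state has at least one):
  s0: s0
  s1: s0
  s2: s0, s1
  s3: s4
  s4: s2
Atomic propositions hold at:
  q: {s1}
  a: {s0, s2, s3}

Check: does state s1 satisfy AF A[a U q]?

A[a U q]: least fixpoint, start Z0 = Sat(q) = {s1}, add states in Sat(a) with every successor in Z. Already a fixed point.
Sat(A[a U q]) = {s1}
AF A[a U q]: least fixpoint, start Z0 = {s1}, add states with every successor in Z. Already a fixed point.
Sat(AF A[a U q]) = {s1}
s1 ∈ Sat(AF A[a U q]) = {s1}, so the formula holds at s1.

Yes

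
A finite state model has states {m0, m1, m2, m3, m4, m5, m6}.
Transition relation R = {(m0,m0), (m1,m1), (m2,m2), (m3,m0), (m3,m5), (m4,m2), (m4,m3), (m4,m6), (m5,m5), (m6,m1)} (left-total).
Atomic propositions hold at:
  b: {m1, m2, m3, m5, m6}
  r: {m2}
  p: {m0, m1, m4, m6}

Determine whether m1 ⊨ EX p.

Yes

Sat(EX p) = {s : some successor in {m0, m1, m4, m6}} = {m0, m1, m3, m4, m6}
m1 ∈ Sat(EX p) = {m0, m1, m3, m4, m6}, so the formula holds at m1.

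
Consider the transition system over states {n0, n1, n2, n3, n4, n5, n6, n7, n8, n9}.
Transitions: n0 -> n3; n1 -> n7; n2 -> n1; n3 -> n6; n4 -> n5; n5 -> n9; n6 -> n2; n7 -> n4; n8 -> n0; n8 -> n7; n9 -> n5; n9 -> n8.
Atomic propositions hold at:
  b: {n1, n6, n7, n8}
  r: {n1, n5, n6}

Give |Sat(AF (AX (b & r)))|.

Sat(b & r) = {n1, n6}
Sat(AX (b & r)) = {s : every successor in {n1, n6}} = {n2, n3}
AF (AX (b & r)): least fixpoint, start Z0 = {n2, n3}, add states with every successor in Z. Z1 = {n0, n2, n3, n6}; fixed.
Sat(AF (AX (b & r))) = {n0, n2, n3, n6}
|Sat(AF (AX (b & r)))| = |{n0, n2, n3, n6}| = 4.

4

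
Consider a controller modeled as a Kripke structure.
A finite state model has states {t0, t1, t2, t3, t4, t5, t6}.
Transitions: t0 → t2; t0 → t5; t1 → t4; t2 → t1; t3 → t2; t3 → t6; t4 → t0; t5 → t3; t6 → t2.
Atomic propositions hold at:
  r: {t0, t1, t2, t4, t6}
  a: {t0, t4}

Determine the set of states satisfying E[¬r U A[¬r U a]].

{t0, t4}

Sat(¬r) = {t3, t5}
A[¬r U a]: least fixpoint, start Z0 = Sat(a) = {t0, t4}, add states in Sat(¬r) with every successor in Z. Already a fixed point.
Sat(A[¬r U a]) = {t0, t4}
E[¬r U A[¬r U a]]: least fixpoint, start Z0 = Sat(A[¬r U a]) = {t0, t4}, add states in Sat(¬r) with some successor in Z. Already a fixed point.
Sat(E[¬r U A[¬r U a]]) = {t0, t4}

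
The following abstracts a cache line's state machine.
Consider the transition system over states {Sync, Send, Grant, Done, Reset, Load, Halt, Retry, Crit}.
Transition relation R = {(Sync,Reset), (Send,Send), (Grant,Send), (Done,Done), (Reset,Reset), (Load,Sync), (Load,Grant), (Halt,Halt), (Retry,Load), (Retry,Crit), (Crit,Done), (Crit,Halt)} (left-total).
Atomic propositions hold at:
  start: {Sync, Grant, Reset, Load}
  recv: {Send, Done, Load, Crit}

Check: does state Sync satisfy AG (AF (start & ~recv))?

Sat(~recv) = {Sync, Grant, Reset, Halt, Retry}
Sat(start & ~recv) = {Sync, Grant, Reset}
AF (start & ~recv): least fixpoint, start Z0 = {Sync, Grant, Reset}, add states with every successor in Z. Z1 = {Sync, Grant, Reset, Load}; fixed.
Sat(AF (start & ~recv)) = {Sync, Grant, Reset, Load}
AG (AF (start & ~recv)): greatest fixpoint, start Z0 = {Sync, Grant, Reset, Load}, keep only states in Sat with every successor in Z. Z1 = {Sync, Reset, Load}; Z2 = {Sync, Reset}; fixed.
Sat(AG (AF (start & ~recv))) = {Sync, Reset}
Sync ∈ Sat(AG (AF (start & ~recv))) = {Sync, Reset}, so the formula holds at Sync.

Yes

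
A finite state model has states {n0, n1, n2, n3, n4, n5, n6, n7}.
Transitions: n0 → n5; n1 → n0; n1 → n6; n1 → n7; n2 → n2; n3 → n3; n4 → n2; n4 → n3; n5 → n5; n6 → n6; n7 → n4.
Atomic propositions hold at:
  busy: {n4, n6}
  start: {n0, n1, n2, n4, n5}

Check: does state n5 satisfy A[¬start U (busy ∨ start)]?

Sat(¬start) = {n3, n6, n7}
Sat(busy ∨ start) = {n0, n1, n2, n4, n5, n6}
A[¬start U (busy ∨ start)]: least fixpoint, start Z0 = Sat((busy ∨ start)) = {n0, n1, n2, n4, n5, n6}, add states in Sat(¬start) with every successor in Z. Z1 = {n0, n1, n2, n4, n5, n6, n7}; fixed.
Sat(A[¬start U (busy ∨ start)]) = {n0, n1, n2, n4, n5, n6, n7}
n5 ∈ Sat(A[¬start U (busy ∨ start)]) = {n0, n1, n2, n4, n5, n6, n7}, so the formula holds at n5.

Yes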